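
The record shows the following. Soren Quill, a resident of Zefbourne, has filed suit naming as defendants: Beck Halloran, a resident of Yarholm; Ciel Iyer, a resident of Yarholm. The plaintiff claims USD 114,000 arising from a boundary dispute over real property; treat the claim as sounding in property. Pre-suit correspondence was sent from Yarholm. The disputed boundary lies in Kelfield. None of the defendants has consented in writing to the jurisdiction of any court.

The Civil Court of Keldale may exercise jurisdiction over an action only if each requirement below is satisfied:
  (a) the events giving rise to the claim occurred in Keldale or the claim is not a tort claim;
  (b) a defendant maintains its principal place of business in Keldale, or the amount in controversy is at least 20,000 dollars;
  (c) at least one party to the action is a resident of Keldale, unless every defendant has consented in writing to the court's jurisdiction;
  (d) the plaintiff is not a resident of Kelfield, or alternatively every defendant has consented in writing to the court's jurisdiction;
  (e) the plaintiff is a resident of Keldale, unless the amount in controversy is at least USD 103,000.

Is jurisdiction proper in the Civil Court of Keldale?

No

The Civil Court of Keldale:
  (a) The claim is a property claim, not a tort claim, so this disjunct is met. Condition met.
  (b) The amount in controversy is USD 114,000, which meets the USD 20,000 floor — that alternative is enough. Condition met.
  (c) No party resides in Keldale. The proviso offers no rescue either, since no such written consent has been filed. Condition not met.
  (d) The plaintiff resides in Zefbourne, which is not Kelfield — that alternative is enough. Met.
  (e) The plaintiff resides in Zefbourne, not Keldale. However, the amount in controversy is $114,000, which meets the 103,000 dollars floor, so the 'unless' proviso supplies this condition. Met.
  → No jurisdiction.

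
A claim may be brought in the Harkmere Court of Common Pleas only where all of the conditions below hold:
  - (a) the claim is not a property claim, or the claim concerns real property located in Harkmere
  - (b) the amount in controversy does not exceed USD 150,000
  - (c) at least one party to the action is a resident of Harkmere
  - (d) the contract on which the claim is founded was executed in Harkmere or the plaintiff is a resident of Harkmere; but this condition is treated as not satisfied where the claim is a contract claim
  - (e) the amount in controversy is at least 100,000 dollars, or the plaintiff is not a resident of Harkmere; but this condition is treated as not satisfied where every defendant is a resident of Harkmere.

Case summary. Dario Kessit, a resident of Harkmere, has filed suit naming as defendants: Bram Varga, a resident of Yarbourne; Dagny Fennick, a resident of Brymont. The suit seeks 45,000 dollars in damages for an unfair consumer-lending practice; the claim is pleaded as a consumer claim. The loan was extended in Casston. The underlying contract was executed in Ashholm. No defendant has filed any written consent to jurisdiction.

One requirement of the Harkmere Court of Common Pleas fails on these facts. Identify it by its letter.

(e)

The Harkmere Court of Common Pleas:
  (a) The claim is a consumer claim, not a property claim, so this disjunct is met. Satisfied.
  (b) The amount in controversy is 45,000 dollars, within the 150,000 dollars ceiling. Met.
  (c) Dario Kessit resides in Harkmere. Satisfied.
  (d) The plaintiff resides in Harkmere, so this disjunct is met. And the carve-out is inapplicable — the claim is a consumer claim, not a contract claim. Condition met.
  (e) The amount in controversy is USD 45,000, below the 100,000 dollars floor; the plaintiff resides in Harkmere — every alternative fails. Condition not met.
Only condition (e) fails.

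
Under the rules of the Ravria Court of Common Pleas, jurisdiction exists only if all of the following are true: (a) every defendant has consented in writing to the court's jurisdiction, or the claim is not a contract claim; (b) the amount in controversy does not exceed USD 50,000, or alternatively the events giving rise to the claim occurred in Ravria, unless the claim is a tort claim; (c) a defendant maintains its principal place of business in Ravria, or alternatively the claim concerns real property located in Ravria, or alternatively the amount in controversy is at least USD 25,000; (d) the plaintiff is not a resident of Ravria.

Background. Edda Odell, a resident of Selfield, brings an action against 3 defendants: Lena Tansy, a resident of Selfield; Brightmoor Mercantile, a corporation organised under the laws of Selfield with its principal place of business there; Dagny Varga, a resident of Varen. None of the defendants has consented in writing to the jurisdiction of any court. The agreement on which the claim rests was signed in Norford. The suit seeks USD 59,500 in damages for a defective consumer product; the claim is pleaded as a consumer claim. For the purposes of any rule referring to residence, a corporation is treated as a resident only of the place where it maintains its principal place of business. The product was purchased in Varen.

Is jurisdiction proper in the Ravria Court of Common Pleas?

The Ravria Court of Common Pleas:
  (a) The claim is a consumer claim, not a contract claim — that alternative is enough. Condition met.
  (b) The amount in controversy is $59,500, above the 50,000 dollars ceiling; the operative events occurred in Varen, not Ravria — no alternative holds. And the claim is a consumer claim, not a tort claim, so the proviso does not save it. Fails.
  (c) The amount in controversy is 59,500 dollars, which meets the 25,000 dollars floor — that alternative is enough. Met.
  (d) The plaintiff resides in Selfield, which is not Ravria. Met.
  → Not every requirement is met — no jurisdiction.

No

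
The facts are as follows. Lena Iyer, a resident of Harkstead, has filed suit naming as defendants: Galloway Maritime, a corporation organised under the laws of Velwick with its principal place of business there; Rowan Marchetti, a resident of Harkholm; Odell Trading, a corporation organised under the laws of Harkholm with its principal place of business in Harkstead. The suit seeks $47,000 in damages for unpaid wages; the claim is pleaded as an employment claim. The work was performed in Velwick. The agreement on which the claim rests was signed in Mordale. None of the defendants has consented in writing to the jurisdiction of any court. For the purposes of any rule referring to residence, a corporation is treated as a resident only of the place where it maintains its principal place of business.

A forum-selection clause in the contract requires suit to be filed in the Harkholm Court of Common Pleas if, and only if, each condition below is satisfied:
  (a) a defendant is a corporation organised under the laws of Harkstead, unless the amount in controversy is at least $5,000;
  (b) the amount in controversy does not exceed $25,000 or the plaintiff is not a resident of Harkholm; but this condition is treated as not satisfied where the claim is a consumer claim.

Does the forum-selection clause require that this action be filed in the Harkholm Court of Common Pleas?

The Harkholm Court of Common Pleas:
  (a) The corporate defendant(s) are organised in Harkholm, Velwick, not Harkstead. However, the amount in controversy is USD 47,000, which meets the 5,000 dollars floor, so the 'unless' proviso supplies this condition. Satisfied.
  (b) The plaintiff resides in Harkstead, which is not Harkholm — that alternative is enough. And the carve-out is inapplicable — the claim is an employment claim, not a consumer claim. Satisfied.
  → The clause applies.

Yes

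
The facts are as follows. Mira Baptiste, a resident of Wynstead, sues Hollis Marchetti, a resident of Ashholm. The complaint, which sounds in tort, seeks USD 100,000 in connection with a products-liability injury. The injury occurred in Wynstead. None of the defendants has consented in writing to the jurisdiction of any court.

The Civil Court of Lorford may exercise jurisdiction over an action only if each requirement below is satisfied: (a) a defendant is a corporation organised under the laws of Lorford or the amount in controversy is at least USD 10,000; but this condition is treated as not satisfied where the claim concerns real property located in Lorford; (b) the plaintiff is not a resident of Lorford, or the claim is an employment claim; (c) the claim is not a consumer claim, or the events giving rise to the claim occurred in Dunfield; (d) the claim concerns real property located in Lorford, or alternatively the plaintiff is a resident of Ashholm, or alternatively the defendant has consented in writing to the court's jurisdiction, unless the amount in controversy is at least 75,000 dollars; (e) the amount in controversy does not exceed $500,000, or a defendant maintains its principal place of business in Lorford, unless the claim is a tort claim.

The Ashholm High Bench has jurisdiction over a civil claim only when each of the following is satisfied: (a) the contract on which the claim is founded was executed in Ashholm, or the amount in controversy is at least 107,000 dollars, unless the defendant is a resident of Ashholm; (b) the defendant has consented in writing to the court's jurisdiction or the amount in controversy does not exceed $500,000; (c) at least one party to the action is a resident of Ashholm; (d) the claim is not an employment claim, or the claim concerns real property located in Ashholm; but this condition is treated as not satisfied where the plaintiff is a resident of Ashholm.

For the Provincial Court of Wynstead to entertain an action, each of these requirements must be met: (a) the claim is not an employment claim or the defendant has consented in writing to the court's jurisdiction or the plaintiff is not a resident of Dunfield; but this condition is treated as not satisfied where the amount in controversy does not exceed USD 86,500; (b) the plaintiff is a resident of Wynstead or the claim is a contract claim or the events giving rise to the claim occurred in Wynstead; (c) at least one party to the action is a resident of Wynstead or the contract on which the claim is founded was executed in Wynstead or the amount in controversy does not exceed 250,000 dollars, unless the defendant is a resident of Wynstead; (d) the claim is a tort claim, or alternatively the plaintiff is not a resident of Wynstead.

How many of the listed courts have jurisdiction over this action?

3

The Civil Court of Lorford:
  (a) The amount in controversy is 100,000 dollars, which meets the 10,000 dollars floor, which satisfies one of the alternatives. The exception is not triggered, since the claim does not concern real property. Met.
  (b) The plaintiff resides in Wynstead, which is not Lorford, which satisfies one of the alternatives. Met.
  (c) The claim is a tort claim, not a consumer claim — that alternative is enough. Met.
  (d) The claim does not concern real property; the plaintiff resides in Wynstead, not Ashholm; no such written consent has been filed — none of the alternatives is met. But the amount in controversy is USD 100,000, which meets the 75,000 dollars floor, and the 'unless' clause therefore excuses the requirement. Condition met.
  (e) The amount in controversy is 100,000 dollars, within the 500,000 dollars ceiling, so one alternative holds. Condition met.
  → All conditions met; jurisdiction exists.
The Ashholm High Bench:
  (a) No contract (and hence no place of execution) is alleged; the amount in controversy is $100,000, below the 107,000 dollars floor — none of the alternatives is met. But the defendant resides in Ashholm, and the 'unless' clause therefore excuses the requirement. Satisfied.
  (b) The amount in controversy is USD 100,000, within the USD 500,000 ceiling, so this disjunct is met. Satisfied.
  (c) Hollis Marchetti resides in Ashholm. Satisfied.
  (d) The claim is a tort claim, not an employment claim, which satisfies one of the alternatives. The carve-out does not apply: the plaintiff resides in Wynstead, not Ashholm. Satisfied.
  → The court has jurisdiction.
The Provincial Court of Wynstead:
  (a) The claim is a tort claim, not an employment claim — that alternative is enough. The carve-out does not apply: the amount in controversy is $100,000, above the 86,500 dollars ceiling. Met.
  (b) The plaintiff resides in Wynstead, so this disjunct is met. Condition met.
  (c) Mira Baptiste resides in Wynstead — that alternative is enough. Satisfied.
  (d) The claim is a tort claim, so one alternative holds. Satisfied.
  → The court has jurisdiction.
Courts with jurisdiction: the Civil Court of Lorford, the Ashholm High Bench, the Provincial Court of Wynstead — 3 in total.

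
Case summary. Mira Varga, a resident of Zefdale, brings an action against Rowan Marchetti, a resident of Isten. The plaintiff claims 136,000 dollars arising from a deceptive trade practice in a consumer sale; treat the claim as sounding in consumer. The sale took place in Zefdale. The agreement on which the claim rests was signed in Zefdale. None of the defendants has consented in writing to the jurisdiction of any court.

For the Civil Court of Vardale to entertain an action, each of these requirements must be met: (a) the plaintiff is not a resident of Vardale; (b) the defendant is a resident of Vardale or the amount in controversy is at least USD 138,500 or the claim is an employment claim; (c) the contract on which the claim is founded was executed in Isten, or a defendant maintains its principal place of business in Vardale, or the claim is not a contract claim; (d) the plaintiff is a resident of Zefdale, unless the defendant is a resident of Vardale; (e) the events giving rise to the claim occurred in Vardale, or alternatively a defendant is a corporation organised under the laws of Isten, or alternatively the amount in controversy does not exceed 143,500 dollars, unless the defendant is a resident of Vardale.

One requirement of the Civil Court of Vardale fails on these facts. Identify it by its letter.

(b)

The Civil Court of Vardale:
  (a) The plaintiff resides in Zefdale, which is not Vardale. Met.
  (b) The defendant resides in Isten, not Vardale; the amount in controversy is USD 136,000, below the $138,500 floor; the claim is a consumer claim, not an employment claim — no alternative holds. Fails.
  (c) The claim is a consumer claim, not a contract claim, which satisfies one of the alternatives. Satisfied.
  (d) The plaintiff resides in Zefdale. Satisfied.
  (e) The amount in controversy is USD 136,000, within the $143,500 ceiling, which satisfies one of the alternatives. Condition met.
Only condition (b) fails.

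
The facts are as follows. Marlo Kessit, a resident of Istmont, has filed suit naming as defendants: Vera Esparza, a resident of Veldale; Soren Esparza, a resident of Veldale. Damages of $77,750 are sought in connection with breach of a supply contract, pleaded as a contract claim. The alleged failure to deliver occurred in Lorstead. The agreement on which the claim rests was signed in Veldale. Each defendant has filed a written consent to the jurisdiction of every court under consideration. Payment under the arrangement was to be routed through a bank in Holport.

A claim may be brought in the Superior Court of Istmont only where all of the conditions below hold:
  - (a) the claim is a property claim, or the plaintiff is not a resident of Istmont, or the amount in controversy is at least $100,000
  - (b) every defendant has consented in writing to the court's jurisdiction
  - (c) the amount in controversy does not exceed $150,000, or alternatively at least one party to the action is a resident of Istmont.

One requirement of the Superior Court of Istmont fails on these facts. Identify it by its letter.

(a)

The Superior Court of Istmont:
  (a) The claim is a contract claim, not a property claim; the plaintiff resides in Istmont; the amount in controversy is $77,750, below the USD 100,000 floor — every alternative fails. Not satisfied.
  (b) Every defendant has filed written consent. Condition met.
  (c) The amount in controversy is 77,750 dollars, within the $150,000 ceiling, so one alternative holds. Met.
Only condition (a) fails.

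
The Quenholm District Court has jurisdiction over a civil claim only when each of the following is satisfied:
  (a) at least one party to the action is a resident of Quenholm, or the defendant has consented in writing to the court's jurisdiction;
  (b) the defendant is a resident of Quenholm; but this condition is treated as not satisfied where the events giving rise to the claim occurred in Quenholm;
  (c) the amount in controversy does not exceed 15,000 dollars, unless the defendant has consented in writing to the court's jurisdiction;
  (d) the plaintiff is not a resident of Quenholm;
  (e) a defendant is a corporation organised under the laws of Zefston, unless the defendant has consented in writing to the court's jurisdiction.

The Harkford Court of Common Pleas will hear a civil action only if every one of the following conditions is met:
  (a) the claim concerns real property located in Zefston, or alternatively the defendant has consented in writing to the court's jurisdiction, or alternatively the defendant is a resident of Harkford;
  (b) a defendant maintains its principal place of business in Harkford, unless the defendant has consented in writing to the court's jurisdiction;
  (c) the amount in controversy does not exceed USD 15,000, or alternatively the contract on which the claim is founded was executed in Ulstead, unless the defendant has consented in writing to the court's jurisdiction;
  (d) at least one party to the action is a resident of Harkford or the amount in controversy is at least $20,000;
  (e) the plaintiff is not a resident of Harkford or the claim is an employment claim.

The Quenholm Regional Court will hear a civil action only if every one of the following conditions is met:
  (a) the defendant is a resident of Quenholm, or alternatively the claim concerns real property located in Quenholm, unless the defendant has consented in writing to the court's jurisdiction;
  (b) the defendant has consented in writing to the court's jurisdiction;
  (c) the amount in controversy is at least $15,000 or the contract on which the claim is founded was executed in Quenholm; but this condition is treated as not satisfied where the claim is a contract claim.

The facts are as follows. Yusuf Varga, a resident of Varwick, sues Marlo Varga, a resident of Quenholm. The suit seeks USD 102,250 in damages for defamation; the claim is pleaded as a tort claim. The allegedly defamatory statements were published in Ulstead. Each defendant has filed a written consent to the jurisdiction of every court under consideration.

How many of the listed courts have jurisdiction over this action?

3

The Quenholm District Court:
  (a) Marlo Varga resides in Quenholm, so one alternative holds. Satisfied.
  (b) The defendant resides in Quenholm. And the carve-out is inapplicable — the operative events occurred in Ulstead, not Quenholm. Condition met.
  (c) The amount in controversy is USD 102,250, above the USD 15,000 ceiling. The proviso rescues it, though: every defendant has filed written consent. Condition met.
  (d) The plaintiff resides in Varwick, which is not Quenholm. Satisfied.
  (e) No defendant is a corporation. However, every defendant has filed written consent, so the 'unless' proviso supplies this condition. Met.
  → Every requirement is satisfied — jurisdiction.
The Harkford Court of Common Pleas:
  (a) Every defendant has filed written consent, so one alternative holds. Satisfied.
  (b) No defendant is a corporation. The proviso rescues it, though: every defendant has filed written consent. Satisfied.
  (c) The amount in controversy is 102,250 dollars, above the USD 15,000 ceiling; no contract (and hence no place of execution) is alleged — none of the alternatives is met. However, every defendant has filed written consent, so the 'unless' proviso supplies this condition. Met.
  (d) The amount in controversy is 102,250 dollars, which meets the $20,000 floor, which satisfies one of the alternatives. Satisfied.
  (e) The plaintiff resides in Varwick, which is not Harkford — that alternative is enough. Condition met.
  → Every requirement is satisfied — jurisdiction.
The Quenholm Regional Court:
  (a) The defendant resides in Quenholm, which satisfies one of the alternatives. Condition met.
  (b) Every defendant has filed written consent. Satisfied.
  (c) The amount in controversy is 102,250 dollars, which meets the USD 15,000 floor, so one alternative holds. And the carve-out is inapplicable — the claim is a tort claim, not a contract claim. Satisfied.
  → Jurisdiction lies.
Courts with jurisdiction: the Quenholm District Court, the Harkford Court of Common Pleas, the Quenholm Regional Court — 3 in total.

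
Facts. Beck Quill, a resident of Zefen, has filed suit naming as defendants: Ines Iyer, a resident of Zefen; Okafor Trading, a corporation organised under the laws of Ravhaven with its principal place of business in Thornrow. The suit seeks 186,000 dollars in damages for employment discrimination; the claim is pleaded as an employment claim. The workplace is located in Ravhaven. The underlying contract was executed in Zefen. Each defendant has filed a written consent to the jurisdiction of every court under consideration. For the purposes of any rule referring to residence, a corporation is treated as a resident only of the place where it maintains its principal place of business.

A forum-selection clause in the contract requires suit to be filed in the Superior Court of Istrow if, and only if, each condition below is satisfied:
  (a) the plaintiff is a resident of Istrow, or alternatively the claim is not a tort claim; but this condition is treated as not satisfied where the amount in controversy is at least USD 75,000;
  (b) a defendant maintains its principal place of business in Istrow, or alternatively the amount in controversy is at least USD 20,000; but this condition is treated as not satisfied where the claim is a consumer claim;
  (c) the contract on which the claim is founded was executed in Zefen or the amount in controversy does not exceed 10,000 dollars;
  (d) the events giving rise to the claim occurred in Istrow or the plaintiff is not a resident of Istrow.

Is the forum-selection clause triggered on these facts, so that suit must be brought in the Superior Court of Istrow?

No

The Superior Court of Istrow:
  (a) The claim is an employment claim, not a tort claim, so this disjunct is met. But the carve-out bites: the amount in controversy is 186,000 dollars, which meets the USD 75,000 floor. Not satisfied.
  (b) The amount in controversy is 186,000 dollars, which meets the 20,000 dollars floor — that alternative is enough. The exception is not triggered, since the claim is an employment claim, not a consumer claim. Condition met.
  (c) The contract was executed in Zefen, which satisfies one of the alternatives. Satisfied.
  (d) The plaintiff resides in Zefen, which is not Istrow — that alternative is enough. Satisfied.
  → The clause does not apply.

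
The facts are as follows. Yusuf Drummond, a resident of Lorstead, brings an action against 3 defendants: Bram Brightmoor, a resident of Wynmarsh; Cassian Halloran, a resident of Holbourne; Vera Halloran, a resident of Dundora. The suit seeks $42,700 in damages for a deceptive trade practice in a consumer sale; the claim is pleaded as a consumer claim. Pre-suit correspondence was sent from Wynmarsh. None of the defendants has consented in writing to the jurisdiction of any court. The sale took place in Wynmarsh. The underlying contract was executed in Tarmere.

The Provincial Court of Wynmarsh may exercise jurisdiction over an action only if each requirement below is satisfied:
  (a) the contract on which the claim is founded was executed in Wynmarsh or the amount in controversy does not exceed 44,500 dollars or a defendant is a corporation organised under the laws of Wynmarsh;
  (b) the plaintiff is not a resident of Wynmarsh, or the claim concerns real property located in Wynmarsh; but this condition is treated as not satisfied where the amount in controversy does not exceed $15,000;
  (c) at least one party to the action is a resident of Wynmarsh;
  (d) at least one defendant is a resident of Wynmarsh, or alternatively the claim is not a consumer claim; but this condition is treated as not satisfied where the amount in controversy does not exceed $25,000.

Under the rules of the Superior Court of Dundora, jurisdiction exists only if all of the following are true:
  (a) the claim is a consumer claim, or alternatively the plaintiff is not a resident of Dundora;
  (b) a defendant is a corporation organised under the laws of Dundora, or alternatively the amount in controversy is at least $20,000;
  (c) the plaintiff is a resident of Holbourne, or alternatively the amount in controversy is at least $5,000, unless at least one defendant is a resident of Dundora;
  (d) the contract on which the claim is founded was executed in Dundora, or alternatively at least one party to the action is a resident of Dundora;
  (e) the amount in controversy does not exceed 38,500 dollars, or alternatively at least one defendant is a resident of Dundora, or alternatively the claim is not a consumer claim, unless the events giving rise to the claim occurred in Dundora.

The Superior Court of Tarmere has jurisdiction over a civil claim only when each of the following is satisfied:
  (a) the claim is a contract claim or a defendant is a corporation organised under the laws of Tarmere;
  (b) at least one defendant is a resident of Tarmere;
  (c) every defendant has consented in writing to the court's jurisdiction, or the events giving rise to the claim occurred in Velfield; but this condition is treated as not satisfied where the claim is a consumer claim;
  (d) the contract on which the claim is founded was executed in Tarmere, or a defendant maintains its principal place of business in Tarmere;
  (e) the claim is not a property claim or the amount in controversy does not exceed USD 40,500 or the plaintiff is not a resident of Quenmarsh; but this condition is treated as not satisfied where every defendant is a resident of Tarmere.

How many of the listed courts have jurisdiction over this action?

2

The Provincial Court of Wynmarsh:
  (a) The amount in controversy is 42,700 dollars, within the $44,500 ceiling, so one alternative holds. Satisfied.
  (b) The plaintiff resides in Lorstead, which is not Wynmarsh — that alternative is enough. The carve-out does not apply: the amount in controversy is USD 42,700, above the $15,000 ceiling. Condition met.
  (c) Bram Brightmoor resides in Wynmarsh. Satisfied.
  (d) Bram Brightmoor resides in Wynmarsh — that alternative is enough. The exception is not triggered, since the amount in controversy is 42,700 dollars, above the USD 25,000 ceiling. Condition met.
  → All conditions met; jurisdiction exists.
The Superior Court of Dundora:
  (a) The claim is a consumer claim, so this disjunct is met. Satisfied.
  (b) The amount in controversy is 42,700 dollars, which meets the 20,000 dollars floor — that alternative is enough. Satisfied.
  (c) The amount in controversy is $42,700, which meets the USD 5,000 floor — that alternative is enough. Met.
  (d) Vera Halloran resides in Dundora — that alternative is enough. Met.
  (e) Vera Halloran resides in Dundora — that alternative is enough. Met.
  → All conditions met; jurisdiction exists.
The Superior Court of Tarmere:
  (a) The claim is a consumer claim, not a contract claim; no defendant is a corporation — no alternative holds. Fails.
  (b) No defendant resides in Tarmere (they reside in Wynmarsh, Holbourne, Dundora). Not satisfied.
  (c) No such written consent has been filed; the operative events occurred in Wynmarsh, not Velfield — every alternative fails. Not satisfied.
  (d) The contract was executed in Tarmere, which satisfies one of the alternatives. Met.
  (e) The claim is a consumer claim, not a property claim, so one alternative holds. And the carve-out is inapplicable — the defendants reside as follows — Bram Brightmoor in Wynmarsh, Cassian Halloran in Holbourne, Vera Halloran in Dundora — not all in Tarmere. Condition met.
  → The court lacks jurisdiction.
Courts with jurisdiction: the Provincial Court of Wynmarsh, the Superior Court of Dundora — 2 in total.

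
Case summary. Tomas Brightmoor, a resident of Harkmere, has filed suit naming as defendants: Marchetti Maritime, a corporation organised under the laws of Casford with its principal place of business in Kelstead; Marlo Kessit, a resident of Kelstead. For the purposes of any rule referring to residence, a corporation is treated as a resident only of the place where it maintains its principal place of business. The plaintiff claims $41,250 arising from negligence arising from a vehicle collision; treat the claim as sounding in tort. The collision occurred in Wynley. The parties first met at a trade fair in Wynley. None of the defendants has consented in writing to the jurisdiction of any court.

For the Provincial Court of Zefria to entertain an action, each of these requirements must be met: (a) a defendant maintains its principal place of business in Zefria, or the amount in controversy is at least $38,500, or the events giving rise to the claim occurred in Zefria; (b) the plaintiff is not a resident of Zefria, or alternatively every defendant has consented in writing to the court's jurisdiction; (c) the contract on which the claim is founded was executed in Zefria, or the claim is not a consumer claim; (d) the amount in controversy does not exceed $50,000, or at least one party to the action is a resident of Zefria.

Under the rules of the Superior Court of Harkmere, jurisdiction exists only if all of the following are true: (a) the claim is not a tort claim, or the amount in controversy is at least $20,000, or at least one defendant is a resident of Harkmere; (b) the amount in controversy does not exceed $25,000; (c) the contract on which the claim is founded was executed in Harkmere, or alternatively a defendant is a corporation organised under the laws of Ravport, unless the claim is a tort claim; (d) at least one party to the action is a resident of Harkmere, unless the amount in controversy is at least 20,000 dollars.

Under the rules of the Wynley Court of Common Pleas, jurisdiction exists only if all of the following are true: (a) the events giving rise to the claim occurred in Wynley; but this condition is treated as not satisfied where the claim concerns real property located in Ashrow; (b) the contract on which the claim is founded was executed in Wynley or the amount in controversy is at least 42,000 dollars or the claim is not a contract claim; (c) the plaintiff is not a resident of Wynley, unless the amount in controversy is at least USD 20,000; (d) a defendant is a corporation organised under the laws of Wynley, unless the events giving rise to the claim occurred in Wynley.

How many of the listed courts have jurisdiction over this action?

The Provincial Court of Zefria:
  (a) The amount in controversy is USD 41,250, which meets the USD 38,500 floor, which satisfies one of the alternatives. Met.
  (b) The plaintiff resides in Harkmere, which is not Zefria, so one alternative holds. Satisfied.
  (c) The claim is a tort claim, not a consumer claim, so one alternative holds. Satisfied.
  (d) The amount in controversy is USD 41,250, within the USD 50,000 ceiling, so this disjunct is met. Satisfied.
  → Every requirement is satisfied — jurisdiction.
The Superior Court of Harkmere:
  (a) The amount in controversy is $41,250, which meets the $20,000 floor, so one alternative holds. Condition met.
  (b) The amount in controversy is USD 41,250, above the USD 25,000 ceiling. Condition not met.
  (c) No contract (and hence no place of execution) is alleged; the corporate defendant(s) are organised in Casford, not Ravport — none of the alternatives is met. However, the claim is a tort claim, so the 'unless' proviso supplies this condition. Met.
  (d) Tomas Brightmoor resides in Harkmere. Met.
  → At least one condition fails; no jurisdiction.
The Wynley Court of Common Pleas:
  (a) The operative events occurred in Wynley. And the carve-out is inapplicable — the claim does not concern real property. Satisfied.
  (b) The claim is a tort claim, not a contract claim, so one alternative holds. Condition met.
  (c) The plaintiff resides in Harkmere, which is not Wynley. Condition met.
  (d) The corporate defendant(s) are organised in Casford, not Wynley. But the operative events occurred in Wynley, and the 'unless' clause therefore excuses the requirement. Met.
  → Every requirement is satisfied — jurisdiction.
Courts with jurisdiction: the Provincial Court of Zefria, the Wynley Court of Common Pleas — 2 in total.

2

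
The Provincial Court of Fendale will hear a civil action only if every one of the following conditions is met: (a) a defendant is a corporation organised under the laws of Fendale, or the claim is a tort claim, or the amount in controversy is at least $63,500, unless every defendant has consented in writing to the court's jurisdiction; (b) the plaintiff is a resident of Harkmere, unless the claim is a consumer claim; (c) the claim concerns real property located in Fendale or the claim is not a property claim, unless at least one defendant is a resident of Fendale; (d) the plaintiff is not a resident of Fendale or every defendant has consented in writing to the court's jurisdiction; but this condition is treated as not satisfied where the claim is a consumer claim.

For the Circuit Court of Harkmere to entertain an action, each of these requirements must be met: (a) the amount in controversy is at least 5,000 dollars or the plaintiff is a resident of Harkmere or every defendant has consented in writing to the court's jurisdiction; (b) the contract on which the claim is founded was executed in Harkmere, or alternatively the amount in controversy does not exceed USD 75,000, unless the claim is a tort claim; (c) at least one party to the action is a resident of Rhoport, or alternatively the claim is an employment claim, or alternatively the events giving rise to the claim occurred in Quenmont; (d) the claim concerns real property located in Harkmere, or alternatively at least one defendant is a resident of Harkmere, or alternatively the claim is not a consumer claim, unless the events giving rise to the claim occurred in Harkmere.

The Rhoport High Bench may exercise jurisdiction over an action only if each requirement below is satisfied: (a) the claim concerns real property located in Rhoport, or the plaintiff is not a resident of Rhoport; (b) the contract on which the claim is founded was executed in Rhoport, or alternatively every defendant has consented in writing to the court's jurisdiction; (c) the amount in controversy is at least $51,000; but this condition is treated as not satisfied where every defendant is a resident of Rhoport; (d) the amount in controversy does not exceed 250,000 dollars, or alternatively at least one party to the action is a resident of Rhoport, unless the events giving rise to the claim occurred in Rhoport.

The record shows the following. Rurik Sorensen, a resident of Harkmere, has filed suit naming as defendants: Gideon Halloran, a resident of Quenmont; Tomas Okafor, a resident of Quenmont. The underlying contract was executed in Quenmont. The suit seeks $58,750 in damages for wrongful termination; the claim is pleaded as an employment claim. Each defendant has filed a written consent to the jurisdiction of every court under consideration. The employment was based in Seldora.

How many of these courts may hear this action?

The Provincial Court of Fendale:
  (a) No defendant is a corporation; the claim is an employment claim, not a tort claim; the amount in controversy is USD 58,750, below the USD 63,500 floor — no alternative holds. The proviso rescues it, though: every defendant has filed written consent. Condition met.
  (b) The plaintiff resides in Harkmere. Satisfied.
  (c) The claim is an employment claim, not a property claim, so one alternative holds. Condition met.
  (d) The plaintiff resides in Harkmere, which is not Fendale, which satisfies one of the alternatives. The exception is not triggered, since the claim is an employment claim, not a consumer claim. Met.
  → All conditions met; jurisdiction exists.
The Circuit Court of Harkmere:
  (a) The amount in controversy is $58,750, which meets the $5,000 floor, which satisfies one of the alternatives. Met.
  (b) The amount in controversy is $58,750, within the $75,000 ceiling — that alternative is enough. Met.
  (c) The claim is an employment claim, so this disjunct is met. Satisfied.
  (d) The claim is an employment claim, not a consumer claim, so one alternative holds. Satisfied.
  → Jurisdiction lies.
The Rhoport High Bench:
  (a) The plaintiff resides in Harkmere, which is not Rhoport, so one alternative holds. Met.
  (b) Every defendant has filed written consent — that alternative is enough. Condition met.
  (c) The amount in controversy is $58,750, which meets the 51,000 dollars floor. The exception is not triggered, since the defendants reside as follows — Gideon Halloran in Quenmont, Tomas Okafor in Quenmont — not all in Rhoport. Satisfied.
  (d) The amount in controversy is 58,750 dollars, within the 250,000 dollars ceiling, so one alternative holds. Condition met.
  → Every requirement is satisfied — jurisdiction.
Courts with jurisdiction: the Provincial Court of Fendale, the Circuit Court of Harkmere, the Rhoport High Bench — 3 in total.

3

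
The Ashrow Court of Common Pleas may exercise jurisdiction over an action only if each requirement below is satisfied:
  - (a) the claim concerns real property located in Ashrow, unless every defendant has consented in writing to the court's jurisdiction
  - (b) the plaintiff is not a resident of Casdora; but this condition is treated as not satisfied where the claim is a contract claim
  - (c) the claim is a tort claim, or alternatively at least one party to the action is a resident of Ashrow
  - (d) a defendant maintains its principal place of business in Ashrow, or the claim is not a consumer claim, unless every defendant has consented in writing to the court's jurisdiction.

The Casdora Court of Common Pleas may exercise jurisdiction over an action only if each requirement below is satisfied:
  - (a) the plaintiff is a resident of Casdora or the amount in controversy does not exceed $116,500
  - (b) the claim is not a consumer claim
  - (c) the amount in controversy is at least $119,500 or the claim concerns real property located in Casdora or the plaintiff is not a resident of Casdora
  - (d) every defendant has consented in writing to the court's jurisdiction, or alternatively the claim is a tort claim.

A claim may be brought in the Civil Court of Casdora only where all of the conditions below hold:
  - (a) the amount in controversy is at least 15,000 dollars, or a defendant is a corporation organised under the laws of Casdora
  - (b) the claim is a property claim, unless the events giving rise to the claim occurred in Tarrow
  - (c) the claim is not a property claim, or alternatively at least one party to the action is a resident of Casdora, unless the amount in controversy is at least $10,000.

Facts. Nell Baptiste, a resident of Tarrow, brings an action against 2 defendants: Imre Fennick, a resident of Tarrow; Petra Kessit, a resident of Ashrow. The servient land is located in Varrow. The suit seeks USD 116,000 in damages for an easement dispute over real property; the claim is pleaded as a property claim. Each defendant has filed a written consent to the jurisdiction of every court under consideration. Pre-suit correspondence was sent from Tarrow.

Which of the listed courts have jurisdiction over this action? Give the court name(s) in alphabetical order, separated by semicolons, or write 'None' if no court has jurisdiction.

the Ashrow Court of Common Pleas; the Casdora Court of Common Pleas; the Civil Court of Casdora

The Ashrow Court of Common Pleas:
  (a) The property lies in Varrow, not Ashrow. The proviso rescues it, though: every defendant has filed written consent. Met.
  (b) The plaintiff resides in Tarrow, which is not Casdora. And the carve-out is inapplicable — the claim is a property claim, not a contract claim. Met.
  (c) Petra Kessit resides in Ashrow, so this disjunct is met. Met.
  (d) The claim is a property claim, not a consumer claim, so one alternative holds. Satisfied.
  → Jurisdiction lies.
The Casdora Court of Common Pleas:
  (a) The amount in controversy is USD 116,000, within the $116,500 ceiling — that alternative is enough. Satisfied.
  (b) The claim is a property claim, not a consumer claim. Condition met.
  (c) The plaintiff resides in Tarrow, which is not Casdora, so this disjunct is met. Satisfied.
  (d) Every defendant has filed written consent, so this disjunct is met. Condition met.
  → Jurisdiction lies.
The Civil Court of Casdora:
  (a) The amount in controversy is 116,000 dollars, which meets the USD 15,000 floor, so this disjunct is met. Satisfied.
  (b) The claim is a property claim. Met.
  (c) The claim is a property claim; no party resides in Casdora — every alternative fails. But the amount in controversy is 116,000 dollars, which meets the $10,000 floor, and the 'unless' clause therefore excuses the requirement. Condition met.
  → The court has jurisdiction.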